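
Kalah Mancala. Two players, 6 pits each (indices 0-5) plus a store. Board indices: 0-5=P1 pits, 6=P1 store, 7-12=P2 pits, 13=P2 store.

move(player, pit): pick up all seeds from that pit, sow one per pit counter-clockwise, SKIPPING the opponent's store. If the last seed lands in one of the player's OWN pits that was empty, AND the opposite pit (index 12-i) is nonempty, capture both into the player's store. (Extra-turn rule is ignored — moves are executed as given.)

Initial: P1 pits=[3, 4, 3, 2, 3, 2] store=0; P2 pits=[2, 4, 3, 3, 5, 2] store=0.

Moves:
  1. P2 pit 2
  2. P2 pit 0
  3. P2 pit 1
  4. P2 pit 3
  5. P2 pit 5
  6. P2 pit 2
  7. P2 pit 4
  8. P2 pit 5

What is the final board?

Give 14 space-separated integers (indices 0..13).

Move 1: P2 pit2 -> P1=[3,4,3,2,3,2](0) P2=[2,4,0,4,6,3](0)
Move 2: P2 pit0 -> P1=[3,4,3,0,3,2](0) P2=[0,5,0,4,6,3](3)
Move 3: P2 pit1 -> P1=[3,4,3,0,3,2](0) P2=[0,0,1,5,7,4](4)
Move 4: P2 pit3 -> P1=[4,5,3,0,3,2](0) P2=[0,0,1,0,8,5](5)
Move 5: P2 pit5 -> P1=[5,6,4,1,3,2](0) P2=[0,0,1,0,8,0](6)
Move 6: P2 pit2 -> P1=[5,6,0,1,3,2](0) P2=[0,0,0,0,8,0](11)
Move 7: P2 pit4 -> P1=[6,7,1,2,4,3](0) P2=[0,0,0,0,0,1](12)
Move 8: P2 pit5 -> P1=[6,7,1,2,4,3](0) P2=[0,0,0,0,0,0](13)

Answer: 6 7 1 2 4 3 0 0 0 0 0 0 0 13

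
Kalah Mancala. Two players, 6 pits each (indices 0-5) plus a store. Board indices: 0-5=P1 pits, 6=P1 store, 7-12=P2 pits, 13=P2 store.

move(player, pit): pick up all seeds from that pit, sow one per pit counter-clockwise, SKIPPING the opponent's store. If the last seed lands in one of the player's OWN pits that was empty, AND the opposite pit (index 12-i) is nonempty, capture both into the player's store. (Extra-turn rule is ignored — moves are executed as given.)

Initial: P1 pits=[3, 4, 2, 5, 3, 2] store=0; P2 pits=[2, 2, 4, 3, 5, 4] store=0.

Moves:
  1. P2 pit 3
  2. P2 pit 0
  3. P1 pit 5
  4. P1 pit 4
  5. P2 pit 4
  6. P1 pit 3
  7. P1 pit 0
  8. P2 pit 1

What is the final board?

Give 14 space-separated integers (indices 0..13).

Answer: 0 6 4 1 2 2 3 3 0 7 1 1 7 2

Derivation:
Move 1: P2 pit3 -> P1=[3,4,2,5,3,2](0) P2=[2,2,4,0,6,5](1)
Move 2: P2 pit0 -> P1=[3,4,2,5,3,2](0) P2=[0,3,5,0,6,5](1)
Move 3: P1 pit5 -> P1=[3,4,2,5,3,0](1) P2=[1,3,5,0,6,5](1)
Move 4: P1 pit4 -> P1=[3,4,2,5,0,1](2) P2=[2,3,5,0,6,5](1)
Move 5: P2 pit4 -> P1=[4,5,3,6,0,1](2) P2=[2,3,5,0,0,6](2)
Move 6: P1 pit3 -> P1=[4,5,3,0,1,2](3) P2=[3,4,6,0,0,6](2)
Move 7: P1 pit0 -> P1=[0,6,4,1,2,2](3) P2=[3,4,6,0,0,6](2)
Move 8: P2 pit1 -> P1=[0,6,4,1,2,2](3) P2=[3,0,7,1,1,7](2)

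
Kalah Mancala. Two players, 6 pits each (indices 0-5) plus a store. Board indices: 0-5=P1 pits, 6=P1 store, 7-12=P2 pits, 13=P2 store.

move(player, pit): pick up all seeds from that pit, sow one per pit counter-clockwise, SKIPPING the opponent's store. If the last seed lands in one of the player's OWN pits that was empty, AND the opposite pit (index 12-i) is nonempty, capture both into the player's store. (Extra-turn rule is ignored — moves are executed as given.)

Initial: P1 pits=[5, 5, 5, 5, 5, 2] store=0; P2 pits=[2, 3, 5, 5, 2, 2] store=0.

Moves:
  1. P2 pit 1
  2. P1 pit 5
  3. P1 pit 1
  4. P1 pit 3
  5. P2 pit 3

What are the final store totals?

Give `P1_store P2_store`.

Move 1: P2 pit1 -> P1=[5,5,5,5,5,2](0) P2=[2,0,6,6,3,2](0)
Move 2: P1 pit5 -> P1=[5,5,5,5,5,0](1) P2=[3,0,6,6,3,2](0)
Move 3: P1 pit1 -> P1=[5,0,6,6,6,1](2) P2=[3,0,6,6,3,2](0)
Move 4: P1 pit3 -> P1=[5,0,6,0,7,2](3) P2=[4,1,7,6,3,2](0)
Move 5: P2 pit3 -> P1=[6,1,7,0,7,2](3) P2=[4,1,7,0,4,3](1)

Answer: 3 1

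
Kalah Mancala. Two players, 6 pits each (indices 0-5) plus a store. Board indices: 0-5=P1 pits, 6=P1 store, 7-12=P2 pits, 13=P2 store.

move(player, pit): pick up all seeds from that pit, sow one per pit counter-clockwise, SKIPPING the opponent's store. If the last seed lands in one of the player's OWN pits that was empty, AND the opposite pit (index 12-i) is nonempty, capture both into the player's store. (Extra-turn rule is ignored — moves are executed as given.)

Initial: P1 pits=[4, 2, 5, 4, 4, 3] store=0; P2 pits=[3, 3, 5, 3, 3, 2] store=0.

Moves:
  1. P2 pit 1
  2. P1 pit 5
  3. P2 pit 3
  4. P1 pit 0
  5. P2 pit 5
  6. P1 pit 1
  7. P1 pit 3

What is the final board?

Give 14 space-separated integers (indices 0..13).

Answer: 1 0 7 0 7 2 7 1 2 7 0 5 0 2

Derivation:
Move 1: P2 pit1 -> P1=[4,2,5,4,4,3](0) P2=[3,0,6,4,4,2](0)
Move 2: P1 pit5 -> P1=[4,2,5,4,4,0](1) P2=[4,1,6,4,4,2](0)
Move 3: P2 pit3 -> P1=[5,2,5,4,4,0](1) P2=[4,1,6,0,5,3](1)
Move 4: P1 pit0 -> P1=[0,3,6,5,5,0](6) P2=[0,1,6,0,5,3](1)
Move 5: P2 pit5 -> P1=[1,4,6,5,5,0](6) P2=[0,1,6,0,5,0](2)
Move 6: P1 pit1 -> P1=[1,0,7,6,6,1](6) P2=[0,1,6,0,5,0](2)
Move 7: P1 pit3 -> P1=[1,0,7,0,7,2](7) P2=[1,2,7,0,5,0](2)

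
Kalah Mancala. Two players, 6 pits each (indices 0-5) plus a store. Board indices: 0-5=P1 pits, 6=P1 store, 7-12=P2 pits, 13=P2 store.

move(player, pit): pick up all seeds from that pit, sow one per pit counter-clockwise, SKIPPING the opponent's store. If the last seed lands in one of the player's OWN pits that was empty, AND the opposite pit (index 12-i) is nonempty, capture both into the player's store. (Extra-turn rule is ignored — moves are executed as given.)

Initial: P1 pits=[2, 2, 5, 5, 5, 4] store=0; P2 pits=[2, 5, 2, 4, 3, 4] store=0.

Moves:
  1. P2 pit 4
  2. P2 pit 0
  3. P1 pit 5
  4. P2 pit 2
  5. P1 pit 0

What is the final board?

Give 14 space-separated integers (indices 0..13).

Move 1: P2 pit4 -> P1=[3,2,5,5,5,4](0) P2=[2,5,2,4,0,5](1)
Move 2: P2 pit0 -> P1=[3,2,5,5,5,4](0) P2=[0,6,3,4,0,5](1)
Move 3: P1 pit5 -> P1=[3,2,5,5,5,0](1) P2=[1,7,4,4,0,5](1)
Move 4: P2 pit2 -> P1=[3,2,5,5,5,0](1) P2=[1,7,0,5,1,6](2)
Move 5: P1 pit0 -> P1=[0,3,6,6,5,0](1) P2=[1,7,0,5,1,6](2)

Answer: 0 3 6 6 5 0 1 1 7 0 5 1 6 2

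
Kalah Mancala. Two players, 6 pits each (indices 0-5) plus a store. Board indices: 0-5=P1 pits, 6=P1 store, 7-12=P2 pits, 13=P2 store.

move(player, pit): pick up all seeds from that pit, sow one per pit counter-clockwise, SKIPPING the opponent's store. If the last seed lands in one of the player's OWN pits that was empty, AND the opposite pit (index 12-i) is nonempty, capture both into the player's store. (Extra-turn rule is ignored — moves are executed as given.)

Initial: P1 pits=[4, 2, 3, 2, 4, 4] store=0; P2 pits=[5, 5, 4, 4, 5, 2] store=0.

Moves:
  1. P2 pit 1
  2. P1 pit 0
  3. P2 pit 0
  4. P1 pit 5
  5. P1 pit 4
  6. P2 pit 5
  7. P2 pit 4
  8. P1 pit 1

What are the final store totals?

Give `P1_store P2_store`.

Answer: 3 3

Derivation:
Move 1: P2 pit1 -> P1=[4,2,3,2,4,4](0) P2=[5,0,5,5,6,3](1)
Move 2: P1 pit0 -> P1=[0,3,4,3,5,4](0) P2=[5,0,5,5,6,3](1)
Move 3: P2 pit0 -> P1=[0,3,4,3,5,4](0) P2=[0,1,6,6,7,4](1)
Move 4: P1 pit5 -> P1=[0,3,4,3,5,0](1) P2=[1,2,7,6,7,4](1)
Move 5: P1 pit4 -> P1=[0,3,4,3,0,1](2) P2=[2,3,8,6,7,4](1)
Move 6: P2 pit5 -> P1=[1,4,5,3,0,1](2) P2=[2,3,8,6,7,0](2)
Move 7: P2 pit4 -> P1=[2,5,6,4,1,1](2) P2=[2,3,8,6,0,1](3)
Move 8: P1 pit1 -> P1=[2,0,7,5,2,2](3) P2=[2,3,8,6,0,1](3)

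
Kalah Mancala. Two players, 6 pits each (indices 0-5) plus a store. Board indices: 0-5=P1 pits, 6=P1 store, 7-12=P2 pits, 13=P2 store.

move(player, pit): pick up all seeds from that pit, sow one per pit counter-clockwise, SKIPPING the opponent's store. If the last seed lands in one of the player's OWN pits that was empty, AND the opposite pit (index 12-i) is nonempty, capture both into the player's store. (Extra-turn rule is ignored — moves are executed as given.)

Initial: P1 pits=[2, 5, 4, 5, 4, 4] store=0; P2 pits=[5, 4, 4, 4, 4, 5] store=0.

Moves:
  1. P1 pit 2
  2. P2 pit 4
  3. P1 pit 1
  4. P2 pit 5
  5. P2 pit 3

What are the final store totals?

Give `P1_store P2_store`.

Move 1: P1 pit2 -> P1=[2,5,0,6,5,5](1) P2=[5,4,4,4,4,5](0)
Move 2: P2 pit4 -> P1=[3,6,0,6,5,5](1) P2=[5,4,4,4,0,6](1)
Move 3: P1 pit1 -> P1=[3,0,1,7,6,6](2) P2=[6,4,4,4,0,6](1)
Move 4: P2 pit5 -> P1=[4,1,2,8,7,6](2) P2=[6,4,4,4,0,0](2)
Move 5: P2 pit3 -> P1=[5,1,2,8,7,6](2) P2=[6,4,4,0,1,1](3)

Answer: 2 3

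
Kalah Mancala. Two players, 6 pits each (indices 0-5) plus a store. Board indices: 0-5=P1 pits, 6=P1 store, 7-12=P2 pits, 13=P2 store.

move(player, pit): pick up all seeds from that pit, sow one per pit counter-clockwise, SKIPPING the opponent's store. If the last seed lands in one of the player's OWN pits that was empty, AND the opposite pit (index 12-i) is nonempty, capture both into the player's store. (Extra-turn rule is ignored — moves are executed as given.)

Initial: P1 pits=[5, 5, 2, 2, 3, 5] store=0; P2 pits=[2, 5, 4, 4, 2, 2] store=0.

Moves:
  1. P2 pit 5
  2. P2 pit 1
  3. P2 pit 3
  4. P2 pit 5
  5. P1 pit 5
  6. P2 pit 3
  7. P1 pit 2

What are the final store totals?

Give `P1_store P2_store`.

Answer: 1 4

Derivation:
Move 1: P2 pit5 -> P1=[6,5,2,2,3,5](0) P2=[2,5,4,4,2,0](1)
Move 2: P2 pit1 -> P1=[6,5,2,2,3,5](0) P2=[2,0,5,5,3,1](2)
Move 3: P2 pit3 -> P1=[7,6,2,2,3,5](0) P2=[2,0,5,0,4,2](3)
Move 4: P2 pit5 -> P1=[8,6,2,2,3,5](0) P2=[2,0,5,0,4,0](4)
Move 5: P1 pit5 -> P1=[8,6,2,2,3,0](1) P2=[3,1,6,1,4,0](4)
Move 6: P2 pit3 -> P1=[8,6,2,2,3,0](1) P2=[3,1,6,0,5,0](4)
Move 7: P1 pit2 -> P1=[8,6,0,3,4,0](1) P2=[3,1,6,0,5,0](4)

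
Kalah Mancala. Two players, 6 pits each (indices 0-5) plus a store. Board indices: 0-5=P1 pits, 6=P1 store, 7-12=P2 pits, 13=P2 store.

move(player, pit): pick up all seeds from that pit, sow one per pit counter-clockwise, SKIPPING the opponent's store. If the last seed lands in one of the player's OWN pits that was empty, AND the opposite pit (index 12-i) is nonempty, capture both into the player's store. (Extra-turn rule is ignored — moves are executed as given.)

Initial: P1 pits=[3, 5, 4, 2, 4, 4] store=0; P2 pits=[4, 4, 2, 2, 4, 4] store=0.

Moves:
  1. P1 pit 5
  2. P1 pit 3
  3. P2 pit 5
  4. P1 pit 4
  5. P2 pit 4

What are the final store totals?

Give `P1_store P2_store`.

Move 1: P1 pit5 -> P1=[3,5,4,2,4,0](1) P2=[5,5,3,2,4,4](0)
Move 2: P1 pit3 -> P1=[3,5,4,0,5,0](7) P2=[0,5,3,2,4,4](0)
Move 3: P2 pit5 -> P1=[4,6,5,0,5,0](7) P2=[0,5,3,2,4,0](1)
Move 4: P1 pit4 -> P1=[4,6,5,0,0,1](8) P2=[1,6,4,2,4,0](1)
Move 5: P2 pit4 -> P1=[5,7,5,0,0,1](8) P2=[1,6,4,2,0,1](2)

Answer: 8 2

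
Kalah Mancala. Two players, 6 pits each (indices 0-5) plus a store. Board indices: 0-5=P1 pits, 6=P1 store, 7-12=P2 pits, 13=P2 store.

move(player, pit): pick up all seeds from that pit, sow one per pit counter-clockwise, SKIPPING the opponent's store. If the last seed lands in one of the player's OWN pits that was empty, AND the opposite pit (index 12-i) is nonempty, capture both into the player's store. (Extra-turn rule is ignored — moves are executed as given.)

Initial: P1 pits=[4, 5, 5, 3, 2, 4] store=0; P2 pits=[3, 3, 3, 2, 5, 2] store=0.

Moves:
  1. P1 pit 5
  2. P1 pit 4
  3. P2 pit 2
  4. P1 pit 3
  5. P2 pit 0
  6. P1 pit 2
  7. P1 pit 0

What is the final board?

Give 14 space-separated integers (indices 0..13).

Answer: 0 6 1 2 3 3 4 1 5 1 4 7 3 1

Derivation:
Move 1: P1 pit5 -> P1=[4,5,5,3,2,0](1) P2=[4,4,4,2,5,2](0)
Move 2: P1 pit4 -> P1=[4,5,5,3,0,1](2) P2=[4,4,4,2,5,2](0)
Move 3: P2 pit2 -> P1=[4,5,5,3,0,1](2) P2=[4,4,0,3,6,3](1)
Move 4: P1 pit3 -> P1=[4,5,5,0,1,2](3) P2=[4,4,0,3,6,3](1)
Move 5: P2 pit0 -> P1=[4,5,5,0,1,2](3) P2=[0,5,1,4,7,3](1)
Move 6: P1 pit2 -> P1=[4,5,0,1,2,3](4) P2=[1,5,1,4,7,3](1)
Move 7: P1 pit0 -> P1=[0,6,1,2,3,3](4) P2=[1,5,1,4,7,3](1)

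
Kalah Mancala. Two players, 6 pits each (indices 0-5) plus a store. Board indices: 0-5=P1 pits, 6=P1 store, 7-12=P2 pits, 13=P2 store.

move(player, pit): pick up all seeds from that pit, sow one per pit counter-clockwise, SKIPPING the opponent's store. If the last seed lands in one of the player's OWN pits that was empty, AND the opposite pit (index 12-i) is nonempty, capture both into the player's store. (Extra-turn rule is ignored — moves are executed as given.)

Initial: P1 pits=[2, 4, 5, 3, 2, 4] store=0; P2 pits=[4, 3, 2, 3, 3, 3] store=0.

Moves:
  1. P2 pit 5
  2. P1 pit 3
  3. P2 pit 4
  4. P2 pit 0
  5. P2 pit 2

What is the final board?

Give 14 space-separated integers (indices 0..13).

Answer: 4 0 5 0 3 5 1 0 4 0 5 1 2 8

Derivation:
Move 1: P2 pit5 -> P1=[3,5,5,3,2,4](0) P2=[4,3,2,3,3,0](1)
Move 2: P1 pit3 -> P1=[3,5,5,0,3,5](1) P2=[4,3,2,3,3,0](1)
Move 3: P2 pit4 -> P1=[4,5,5,0,3,5](1) P2=[4,3,2,3,0,1](2)
Move 4: P2 pit0 -> P1=[4,0,5,0,3,5](1) P2=[0,4,3,4,0,1](8)
Move 5: P2 pit2 -> P1=[4,0,5,0,3,5](1) P2=[0,4,0,5,1,2](8)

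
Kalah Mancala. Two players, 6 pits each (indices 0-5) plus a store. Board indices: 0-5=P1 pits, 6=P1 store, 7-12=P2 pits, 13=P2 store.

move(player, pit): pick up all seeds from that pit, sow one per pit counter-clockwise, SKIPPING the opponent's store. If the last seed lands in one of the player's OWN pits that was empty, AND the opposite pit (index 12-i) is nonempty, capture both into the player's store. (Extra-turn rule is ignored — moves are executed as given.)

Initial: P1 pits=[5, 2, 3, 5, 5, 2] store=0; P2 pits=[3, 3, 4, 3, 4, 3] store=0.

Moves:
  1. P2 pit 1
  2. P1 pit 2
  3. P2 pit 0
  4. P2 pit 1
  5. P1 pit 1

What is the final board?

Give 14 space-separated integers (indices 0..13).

Answer: 5 0 1 7 6 3 0 0 0 7 5 5 3 0

Derivation:
Move 1: P2 pit1 -> P1=[5,2,3,5,5,2](0) P2=[3,0,5,4,5,3](0)
Move 2: P1 pit2 -> P1=[5,2,0,6,6,3](0) P2=[3,0,5,4,5,3](0)
Move 3: P2 pit0 -> P1=[5,2,0,6,6,3](0) P2=[0,1,6,5,5,3](0)
Move 4: P2 pit1 -> P1=[5,2,0,6,6,3](0) P2=[0,0,7,5,5,3](0)
Move 5: P1 pit1 -> P1=[5,0,1,7,6,3](0) P2=[0,0,7,5,5,3](0)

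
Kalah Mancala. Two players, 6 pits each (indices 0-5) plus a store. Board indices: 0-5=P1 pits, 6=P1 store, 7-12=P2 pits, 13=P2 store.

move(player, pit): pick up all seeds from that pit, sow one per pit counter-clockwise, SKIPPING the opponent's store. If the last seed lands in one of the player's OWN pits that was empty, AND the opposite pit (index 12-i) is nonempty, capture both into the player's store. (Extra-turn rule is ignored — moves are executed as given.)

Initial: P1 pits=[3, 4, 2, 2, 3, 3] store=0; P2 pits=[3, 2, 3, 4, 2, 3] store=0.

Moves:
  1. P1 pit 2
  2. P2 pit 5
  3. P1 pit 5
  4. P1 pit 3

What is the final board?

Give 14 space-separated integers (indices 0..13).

Move 1: P1 pit2 -> P1=[3,4,0,3,4,3](0) P2=[3,2,3,4,2,3](0)
Move 2: P2 pit5 -> P1=[4,5,0,3,4,3](0) P2=[3,2,3,4,2,0](1)
Move 3: P1 pit5 -> P1=[4,5,0,3,4,0](1) P2=[4,3,3,4,2,0](1)
Move 4: P1 pit3 -> P1=[4,5,0,0,5,1](2) P2=[4,3,3,4,2,0](1)

Answer: 4 5 0 0 5 1 2 4 3 3 4 2 0 1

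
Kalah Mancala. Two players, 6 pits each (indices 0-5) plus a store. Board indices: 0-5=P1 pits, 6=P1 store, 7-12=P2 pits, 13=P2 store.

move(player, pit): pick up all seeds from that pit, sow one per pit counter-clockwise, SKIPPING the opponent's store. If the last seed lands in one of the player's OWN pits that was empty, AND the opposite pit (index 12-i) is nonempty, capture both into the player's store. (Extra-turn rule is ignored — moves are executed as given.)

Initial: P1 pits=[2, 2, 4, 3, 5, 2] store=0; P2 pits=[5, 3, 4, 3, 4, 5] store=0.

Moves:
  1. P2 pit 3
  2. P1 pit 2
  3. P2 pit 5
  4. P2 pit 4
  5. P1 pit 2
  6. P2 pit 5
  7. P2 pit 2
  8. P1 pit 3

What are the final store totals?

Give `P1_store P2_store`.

Answer: 2 5

Derivation:
Move 1: P2 pit3 -> P1=[2,2,4,3,5,2](0) P2=[5,3,4,0,5,6](1)
Move 2: P1 pit2 -> P1=[2,2,0,4,6,3](1) P2=[5,3,4,0,5,6](1)
Move 3: P2 pit5 -> P1=[3,3,1,5,7,3](1) P2=[5,3,4,0,5,0](2)
Move 4: P2 pit4 -> P1=[4,4,2,5,7,3](1) P2=[5,3,4,0,0,1](3)
Move 5: P1 pit2 -> P1=[4,4,0,6,8,3](1) P2=[5,3,4,0,0,1](3)
Move 6: P2 pit5 -> P1=[4,4,0,6,8,3](1) P2=[5,3,4,0,0,0](4)
Move 7: P2 pit2 -> P1=[4,4,0,6,8,3](1) P2=[5,3,0,1,1,1](5)
Move 8: P1 pit3 -> P1=[4,4,0,0,9,4](2) P2=[6,4,1,1,1,1](5)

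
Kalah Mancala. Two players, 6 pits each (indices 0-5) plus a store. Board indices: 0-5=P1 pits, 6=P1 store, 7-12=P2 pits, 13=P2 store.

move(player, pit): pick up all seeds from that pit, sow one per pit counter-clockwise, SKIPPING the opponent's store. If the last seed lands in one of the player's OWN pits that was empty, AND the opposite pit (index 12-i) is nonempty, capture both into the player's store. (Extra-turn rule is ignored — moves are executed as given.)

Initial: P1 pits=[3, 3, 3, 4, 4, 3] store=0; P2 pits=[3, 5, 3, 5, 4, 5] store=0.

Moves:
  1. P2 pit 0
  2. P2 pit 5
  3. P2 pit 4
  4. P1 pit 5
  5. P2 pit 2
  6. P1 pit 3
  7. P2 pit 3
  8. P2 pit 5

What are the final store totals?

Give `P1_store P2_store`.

Answer: 2 5

Derivation:
Move 1: P2 pit0 -> P1=[3,3,3,4,4,3](0) P2=[0,6,4,6,4,5](0)
Move 2: P2 pit5 -> P1=[4,4,4,5,4,3](0) P2=[0,6,4,6,4,0](1)
Move 3: P2 pit4 -> P1=[5,5,4,5,4,3](0) P2=[0,6,4,6,0,1](2)
Move 4: P1 pit5 -> P1=[5,5,4,5,4,0](1) P2=[1,7,4,6,0,1](2)
Move 5: P2 pit2 -> P1=[5,5,4,5,4,0](1) P2=[1,7,0,7,1,2](3)
Move 6: P1 pit3 -> P1=[5,5,4,0,5,1](2) P2=[2,8,0,7,1,2](3)
Move 7: P2 pit3 -> P1=[6,6,5,1,5,1](2) P2=[2,8,0,0,2,3](4)
Move 8: P2 pit5 -> P1=[7,7,5,1,5,1](2) P2=[2,8,0,0,2,0](5)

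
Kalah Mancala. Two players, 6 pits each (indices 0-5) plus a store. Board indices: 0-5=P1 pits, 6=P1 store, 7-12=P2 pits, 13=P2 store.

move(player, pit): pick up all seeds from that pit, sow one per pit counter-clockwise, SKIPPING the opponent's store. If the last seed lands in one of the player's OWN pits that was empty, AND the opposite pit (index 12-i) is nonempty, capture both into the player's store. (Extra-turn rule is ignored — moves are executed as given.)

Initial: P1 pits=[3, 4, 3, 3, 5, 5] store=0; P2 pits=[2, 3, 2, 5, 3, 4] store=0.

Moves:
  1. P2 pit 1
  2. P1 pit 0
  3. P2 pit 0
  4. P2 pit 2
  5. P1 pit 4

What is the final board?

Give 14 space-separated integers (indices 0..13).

Move 1: P2 pit1 -> P1=[3,4,3,3,5,5](0) P2=[2,0,3,6,4,4](0)
Move 2: P1 pit0 -> P1=[0,5,4,4,5,5](0) P2=[2,0,3,6,4,4](0)
Move 3: P2 pit0 -> P1=[0,5,4,4,5,5](0) P2=[0,1,4,6,4,4](0)
Move 4: P2 pit2 -> P1=[0,5,4,4,5,5](0) P2=[0,1,0,7,5,5](1)
Move 5: P1 pit4 -> P1=[0,5,4,4,0,6](1) P2=[1,2,1,7,5,5](1)

Answer: 0 5 4 4 0 6 1 1 2 1 7 5 5 1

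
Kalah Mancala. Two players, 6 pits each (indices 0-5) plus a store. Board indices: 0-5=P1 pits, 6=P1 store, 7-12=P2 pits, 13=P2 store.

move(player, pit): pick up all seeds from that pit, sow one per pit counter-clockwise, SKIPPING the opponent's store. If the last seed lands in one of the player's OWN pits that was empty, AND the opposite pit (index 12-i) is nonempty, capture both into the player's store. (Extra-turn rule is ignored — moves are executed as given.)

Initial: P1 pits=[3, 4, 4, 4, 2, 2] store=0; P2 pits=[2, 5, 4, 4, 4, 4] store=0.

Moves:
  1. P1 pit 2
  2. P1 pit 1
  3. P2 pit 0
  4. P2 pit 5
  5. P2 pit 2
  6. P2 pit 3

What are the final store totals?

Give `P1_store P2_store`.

Move 1: P1 pit2 -> P1=[3,4,0,5,3,3](1) P2=[2,5,4,4,4,4](0)
Move 2: P1 pit1 -> P1=[3,0,1,6,4,4](1) P2=[2,5,4,4,4,4](0)
Move 3: P2 pit0 -> P1=[3,0,1,6,4,4](1) P2=[0,6,5,4,4,4](0)
Move 4: P2 pit5 -> P1=[4,1,2,6,4,4](1) P2=[0,6,5,4,4,0](1)
Move 5: P2 pit2 -> P1=[5,1,2,6,4,4](1) P2=[0,6,0,5,5,1](2)
Move 6: P2 pit3 -> P1=[6,2,2,6,4,4](1) P2=[0,6,0,0,6,2](3)

Answer: 1 3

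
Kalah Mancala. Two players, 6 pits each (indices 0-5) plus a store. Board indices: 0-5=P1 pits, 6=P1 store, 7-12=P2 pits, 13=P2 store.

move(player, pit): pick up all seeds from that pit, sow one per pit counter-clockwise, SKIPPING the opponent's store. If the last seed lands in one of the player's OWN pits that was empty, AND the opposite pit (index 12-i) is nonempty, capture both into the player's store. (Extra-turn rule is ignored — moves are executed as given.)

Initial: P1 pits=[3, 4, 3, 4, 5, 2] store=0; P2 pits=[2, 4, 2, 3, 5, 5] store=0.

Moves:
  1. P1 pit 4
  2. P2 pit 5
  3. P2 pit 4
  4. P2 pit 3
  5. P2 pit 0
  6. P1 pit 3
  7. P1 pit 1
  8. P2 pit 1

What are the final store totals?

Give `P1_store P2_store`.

Move 1: P1 pit4 -> P1=[3,4,3,4,0,3](1) P2=[3,5,3,3,5,5](0)
Move 2: P2 pit5 -> P1=[4,5,4,5,0,3](1) P2=[3,5,3,3,5,0](1)
Move 3: P2 pit4 -> P1=[5,6,5,5,0,3](1) P2=[3,5,3,3,0,1](2)
Move 4: P2 pit3 -> P1=[5,6,5,5,0,3](1) P2=[3,5,3,0,1,2](3)
Move 5: P2 pit0 -> P1=[5,6,0,5,0,3](1) P2=[0,6,4,0,1,2](9)
Move 6: P1 pit3 -> P1=[5,6,0,0,1,4](2) P2=[1,7,4,0,1,2](9)
Move 7: P1 pit1 -> P1=[5,0,1,1,2,5](3) P2=[2,7,4,0,1,2](9)
Move 8: P2 pit1 -> P1=[6,1,1,1,2,5](3) P2=[2,0,5,1,2,3](10)

Answer: 3 10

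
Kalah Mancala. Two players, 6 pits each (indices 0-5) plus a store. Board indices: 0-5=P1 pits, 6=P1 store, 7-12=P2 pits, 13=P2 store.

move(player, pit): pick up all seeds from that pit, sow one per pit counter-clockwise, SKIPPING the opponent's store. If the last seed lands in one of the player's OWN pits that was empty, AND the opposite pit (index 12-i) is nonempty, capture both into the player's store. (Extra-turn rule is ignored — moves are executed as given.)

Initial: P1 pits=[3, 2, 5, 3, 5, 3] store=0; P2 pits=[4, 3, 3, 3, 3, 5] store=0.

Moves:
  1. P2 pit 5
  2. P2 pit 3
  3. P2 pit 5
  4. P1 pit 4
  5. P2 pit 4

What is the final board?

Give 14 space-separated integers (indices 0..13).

Answer: 5 4 6 4 0 4 1 5 4 4 0 0 1 4

Derivation:
Move 1: P2 pit5 -> P1=[4,3,6,4,5,3](0) P2=[4,3,3,3,3,0](1)
Move 2: P2 pit3 -> P1=[4,3,6,4,5,3](0) P2=[4,3,3,0,4,1](2)
Move 3: P2 pit5 -> P1=[4,3,6,4,5,3](0) P2=[4,3,3,0,4,0](3)
Move 4: P1 pit4 -> P1=[4,3,6,4,0,4](1) P2=[5,4,4,0,4,0](3)
Move 5: P2 pit4 -> P1=[5,4,6,4,0,4](1) P2=[5,4,4,0,0,1](4)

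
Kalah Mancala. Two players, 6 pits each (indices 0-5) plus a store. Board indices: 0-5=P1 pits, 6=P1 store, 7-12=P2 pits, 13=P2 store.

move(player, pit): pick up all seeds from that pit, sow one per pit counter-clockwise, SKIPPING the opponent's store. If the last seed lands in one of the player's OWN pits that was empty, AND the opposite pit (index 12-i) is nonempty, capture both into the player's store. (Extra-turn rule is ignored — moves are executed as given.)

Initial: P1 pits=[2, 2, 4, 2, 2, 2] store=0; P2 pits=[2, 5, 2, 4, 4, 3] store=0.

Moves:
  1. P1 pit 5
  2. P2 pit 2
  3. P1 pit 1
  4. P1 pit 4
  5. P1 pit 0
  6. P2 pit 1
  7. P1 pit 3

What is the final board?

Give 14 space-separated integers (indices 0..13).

Move 1: P1 pit5 -> P1=[2,2,4,2,2,0](1) P2=[3,5,2,4,4,3](0)
Move 2: P2 pit2 -> P1=[2,2,4,2,2,0](1) P2=[3,5,0,5,5,3](0)
Move 3: P1 pit1 -> P1=[2,0,5,3,2,0](1) P2=[3,5,0,5,5,3](0)
Move 4: P1 pit4 -> P1=[2,0,5,3,0,1](2) P2=[3,5,0,5,5,3](0)
Move 5: P1 pit0 -> P1=[0,1,6,3,0,1](2) P2=[3,5,0,5,5,3](0)
Move 6: P2 pit1 -> P1=[0,1,6,3,0,1](2) P2=[3,0,1,6,6,4](1)
Move 7: P1 pit3 -> P1=[0,1,6,0,1,2](3) P2=[3,0,1,6,6,4](1)

Answer: 0 1 6 0 1 2 3 3 0 1 6 6 4 1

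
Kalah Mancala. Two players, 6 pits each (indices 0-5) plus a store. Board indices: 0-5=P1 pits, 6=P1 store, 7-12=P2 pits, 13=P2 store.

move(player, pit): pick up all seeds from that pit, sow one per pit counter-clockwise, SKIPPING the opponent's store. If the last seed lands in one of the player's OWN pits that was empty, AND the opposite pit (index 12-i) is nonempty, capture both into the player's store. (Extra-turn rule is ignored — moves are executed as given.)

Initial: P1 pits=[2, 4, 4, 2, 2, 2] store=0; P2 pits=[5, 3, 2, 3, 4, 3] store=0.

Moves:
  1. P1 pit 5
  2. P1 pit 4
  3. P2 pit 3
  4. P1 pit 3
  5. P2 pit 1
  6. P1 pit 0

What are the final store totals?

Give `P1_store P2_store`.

Move 1: P1 pit5 -> P1=[2,4,4,2,2,0](1) P2=[6,3,2,3,4,3](0)
Move 2: P1 pit4 -> P1=[2,4,4,2,0,1](2) P2=[6,3,2,3,4,3](0)
Move 3: P2 pit3 -> P1=[2,4,4,2,0,1](2) P2=[6,3,2,0,5,4](1)
Move 4: P1 pit3 -> P1=[2,4,4,0,1,2](2) P2=[6,3,2,0,5,4](1)
Move 5: P2 pit1 -> P1=[2,4,4,0,1,2](2) P2=[6,0,3,1,6,4](1)
Move 6: P1 pit0 -> P1=[0,5,5,0,1,2](2) P2=[6,0,3,1,6,4](1)

Answer: 2 1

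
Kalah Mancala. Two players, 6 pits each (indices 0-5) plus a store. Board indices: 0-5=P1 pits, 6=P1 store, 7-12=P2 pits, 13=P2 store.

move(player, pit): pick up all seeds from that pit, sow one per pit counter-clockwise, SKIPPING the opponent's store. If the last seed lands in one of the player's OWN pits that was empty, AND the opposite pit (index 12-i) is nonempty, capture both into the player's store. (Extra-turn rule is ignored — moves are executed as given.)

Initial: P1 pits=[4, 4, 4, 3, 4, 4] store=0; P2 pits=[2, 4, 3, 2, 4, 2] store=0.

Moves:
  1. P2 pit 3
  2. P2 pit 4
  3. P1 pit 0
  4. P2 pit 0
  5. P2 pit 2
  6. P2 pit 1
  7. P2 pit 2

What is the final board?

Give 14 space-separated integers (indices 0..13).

Move 1: P2 pit3 -> P1=[4,4,4,3,4,4](0) P2=[2,4,3,0,5,3](0)
Move 2: P2 pit4 -> P1=[5,5,5,3,4,4](0) P2=[2,4,3,0,0,4](1)
Move 3: P1 pit0 -> P1=[0,6,6,4,5,5](0) P2=[2,4,3,0,0,4](1)
Move 4: P2 pit0 -> P1=[0,6,6,4,5,5](0) P2=[0,5,4,0,0,4](1)
Move 5: P2 pit2 -> P1=[0,6,6,4,5,5](0) P2=[0,5,0,1,1,5](2)
Move 6: P2 pit1 -> P1=[0,6,6,4,5,5](0) P2=[0,0,1,2,2,6](3)
Move 7: P2 pit2 -> P1=[0,6,6,4,5,5](0) P2=[0,0,0,3,2,6](3)

Answer: 0 6 6 4 5 5 0 0 0 0 3 2 6 3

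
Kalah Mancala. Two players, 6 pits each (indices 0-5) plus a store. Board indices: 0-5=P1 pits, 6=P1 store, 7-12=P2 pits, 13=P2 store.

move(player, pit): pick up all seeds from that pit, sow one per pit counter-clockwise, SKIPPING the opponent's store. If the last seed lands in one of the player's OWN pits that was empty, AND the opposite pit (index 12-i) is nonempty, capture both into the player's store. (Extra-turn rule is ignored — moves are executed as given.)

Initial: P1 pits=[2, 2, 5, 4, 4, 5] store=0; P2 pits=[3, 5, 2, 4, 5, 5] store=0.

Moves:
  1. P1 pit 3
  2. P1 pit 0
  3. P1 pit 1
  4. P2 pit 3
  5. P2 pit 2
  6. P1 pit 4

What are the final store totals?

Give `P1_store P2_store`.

Move 1: P1 pit3 -> P1=[2,2,5,0,5,6](1) P2=[4,5,2,4,5,5](0)
Move 2: P1 pit0 -> P1=[0,3,6,0,5,6](1) P2=[4,5,2,4,5,5](0)
Move 3: P1 pit1 -> P1=[0,0,7,1,6,6](1) P2=[4,5,2,4,5,5](0)
Move 4: P2 pit3 -> P1=[1,0,7,1,6,6](1) P2=[4,5,2,0,6,6](1)
Move 5: P2 pit2 -> P1=[1,0,7,1,6,6](1) P2=[4,5,0,1,7,6](1)
Move 6: P1 pit4 -> P1=[1,0,7,1,0,7](2) P2=[5,6,1,2,7,6](1)

Answer: 2 1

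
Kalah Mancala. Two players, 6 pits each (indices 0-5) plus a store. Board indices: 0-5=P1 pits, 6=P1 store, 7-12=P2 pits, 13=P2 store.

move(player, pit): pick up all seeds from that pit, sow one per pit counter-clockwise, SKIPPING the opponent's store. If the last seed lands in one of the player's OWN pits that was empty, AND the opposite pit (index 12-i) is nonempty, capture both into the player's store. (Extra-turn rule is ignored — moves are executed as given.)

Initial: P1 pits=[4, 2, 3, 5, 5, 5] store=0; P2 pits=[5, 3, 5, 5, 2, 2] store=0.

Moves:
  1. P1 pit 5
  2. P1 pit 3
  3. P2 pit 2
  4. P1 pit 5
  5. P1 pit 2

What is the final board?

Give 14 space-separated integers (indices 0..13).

Move 1: P1 pit5 -> P1=[4,2,3,5,5,0](1) P2=[6,4,6,6,2,2](0)
Move 2: P1 pit3 -> P1=[4,2,3,0,6,1](2) P2=[7,5,6,6,2,2](0)
Move 3: P2 pit2 -> P1=[5,3,3,0,6,1](2) P2=[7,5,0,7,3,3](1)
Move 4: P1 pit5 -> P1=[5,3,3,0,6,0](3) P2=[7,5,0,7,3,3](1)
Move 5: P1 pit2 -> P1=[5,3,0,1,7,0](11) P2=[0,5,0,7,3,3](1)

Answer: 5 3 0 1 7 0 11 0 5 0 7 3 3 1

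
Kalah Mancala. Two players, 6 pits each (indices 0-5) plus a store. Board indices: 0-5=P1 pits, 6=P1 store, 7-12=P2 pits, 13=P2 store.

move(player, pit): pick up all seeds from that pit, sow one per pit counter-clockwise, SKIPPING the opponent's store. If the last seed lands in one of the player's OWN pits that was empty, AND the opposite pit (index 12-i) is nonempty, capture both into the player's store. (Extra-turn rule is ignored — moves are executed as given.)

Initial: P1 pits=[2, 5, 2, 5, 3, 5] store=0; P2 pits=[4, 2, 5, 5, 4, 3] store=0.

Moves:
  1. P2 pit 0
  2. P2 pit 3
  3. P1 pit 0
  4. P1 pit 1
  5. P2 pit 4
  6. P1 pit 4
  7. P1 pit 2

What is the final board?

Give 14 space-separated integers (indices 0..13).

Answer: 1 1 0 9 1 8 3 3 6 6 0 0 5 2

Derivation:
Move 1: P2 pit0 -> P1=[2,5,2,5,3,5](0) P2=[0,3,6,6,5,3](0)
Move 2: P2 pit3 -> P1=[3,6,3,5,3,5](0) P2=[0,3,6,0,6,4](1)
Move 3: P1 pit0 -> P1=[0,7,4,6,3,5](0) P2=[0,3,6,0,6,4](1)
Move 4: P1 pit1 -> P1=[0,0,5,7,4,6](1) P2=[1,4,6,0,6,4](1)
Move 5: P2 pit4 -> P1=[1,1,6,8,4,6](1) P2=[1,4,6,0,0,5](2)
Move 6: P1 pit4 -> P1=[1,1,6,8,0,7](2) P2=[2,5,6,0,0,5](2)
Move 7: P1 pit2 -> P1=[1,1,0,9,1,8](3) P2=[3,6,6,0,0,5](2)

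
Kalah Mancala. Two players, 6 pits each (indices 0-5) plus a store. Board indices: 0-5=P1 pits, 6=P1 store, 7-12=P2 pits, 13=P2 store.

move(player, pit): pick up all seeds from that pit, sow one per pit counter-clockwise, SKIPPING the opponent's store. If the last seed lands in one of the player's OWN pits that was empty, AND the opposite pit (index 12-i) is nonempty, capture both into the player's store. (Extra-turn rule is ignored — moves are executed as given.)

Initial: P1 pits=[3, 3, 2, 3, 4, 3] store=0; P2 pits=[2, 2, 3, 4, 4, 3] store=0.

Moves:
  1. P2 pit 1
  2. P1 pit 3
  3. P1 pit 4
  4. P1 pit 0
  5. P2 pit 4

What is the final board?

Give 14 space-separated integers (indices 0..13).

Answer: 1 5 3 0 0 5 8 3 1 0 5 0 4 1

Derivation:
Move 1: P2 pit1 -> P1=[3,3,2,3,4,3](0) P2=[2,0,4,5,4,3](0)
Move 2: P1 pit3 -> P1=[3,3,2,0,5,4](1) P2=[2,0,4,5,4,3](0)
Move 3: P1 pit4 -> P1=[3,3,2,0,0,5](2) P2=[3,1,5,5,4,3](0)
Move 4: P1 pit0 -> P1=[0,4,3,0,0,5](8) P2=[3,1,0,5,4,3](0)
Move 5: P2 pit4 -> P1=[1,5,3,0,0,5](8) P2=[3,1,0,5,0,4](1)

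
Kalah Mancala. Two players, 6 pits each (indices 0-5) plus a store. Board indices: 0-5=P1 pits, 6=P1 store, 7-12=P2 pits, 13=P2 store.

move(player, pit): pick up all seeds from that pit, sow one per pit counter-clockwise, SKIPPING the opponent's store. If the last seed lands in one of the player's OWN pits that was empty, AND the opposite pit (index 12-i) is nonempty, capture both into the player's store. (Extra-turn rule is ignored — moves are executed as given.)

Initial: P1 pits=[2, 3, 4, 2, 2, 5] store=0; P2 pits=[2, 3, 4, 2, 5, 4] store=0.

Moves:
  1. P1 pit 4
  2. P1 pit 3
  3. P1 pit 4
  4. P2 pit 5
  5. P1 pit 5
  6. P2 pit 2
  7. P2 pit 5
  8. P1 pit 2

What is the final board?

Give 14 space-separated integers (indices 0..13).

Answer: 6 4 0 1 1 1 3 4 4 0 4 7 0 3

Derivation:
Move 1: P1 pit4 -> P1=[2,3,4,2,0,6](1) P2=[2,3,4,2,5,4](0)
Move 2: P1 pit3 -> P1=[2,3,4,0,1,7](1) P2=[2,3,4,2,5,4](0)
Move 3: P1 pit4 -> P1=[2,3,4,0,0,8](1) P2=[2,3,4,2,5,4](0)
Move 4: P2 pit5 -> P1=[3,4,5,0,0,8](1) P2=[2,3,4,2,5,0](1)
Move 5: P1 pit5 -> P1=[4,4,5,0,0,0](2) P2=[3,4,5,3,6,1](1)
Move 6: P2 pit2 -> P1=[5,4,5,0,0,0](2) P2=[3,4,0,4,7,2](2)
Move 7: P2 pit5 -> P1=[6,4,5,0,0,0](2) P2=[3,4,0,4,7,0](3)
Move 8: P1 pit2 -> P1=[6,4,0,1,1,1](3) P2=[4,4,0,4,7,0](3)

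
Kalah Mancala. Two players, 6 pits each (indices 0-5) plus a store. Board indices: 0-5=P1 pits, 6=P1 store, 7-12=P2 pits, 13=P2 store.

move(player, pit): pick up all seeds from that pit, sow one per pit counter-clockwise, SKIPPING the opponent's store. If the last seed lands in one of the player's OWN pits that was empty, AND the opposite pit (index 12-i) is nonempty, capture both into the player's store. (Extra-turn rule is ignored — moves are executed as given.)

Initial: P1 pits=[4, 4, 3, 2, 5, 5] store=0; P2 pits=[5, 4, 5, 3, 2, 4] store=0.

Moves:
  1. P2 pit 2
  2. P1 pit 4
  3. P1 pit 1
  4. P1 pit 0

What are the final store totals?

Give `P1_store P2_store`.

Move 1: P2 pit2 -> P1=[5,4,3,2,5,5](0) P2=[5,4,0,4,3,5](1)
Move 2: P1 pit4 -> P1=[5,4,3,2,0,6](1) P2=[6,5,1,4,3,5](1)
Move 3: P1 pit1 -> P1=[5,0,4,3,1,7](1) P2=[6,5,1,4,3,5](1)
Move 4: P1 pit0 -> P1=[0,1,5,4,2,8](1) P2=[6,5,1,4,3,5](1)

Answer: 1 1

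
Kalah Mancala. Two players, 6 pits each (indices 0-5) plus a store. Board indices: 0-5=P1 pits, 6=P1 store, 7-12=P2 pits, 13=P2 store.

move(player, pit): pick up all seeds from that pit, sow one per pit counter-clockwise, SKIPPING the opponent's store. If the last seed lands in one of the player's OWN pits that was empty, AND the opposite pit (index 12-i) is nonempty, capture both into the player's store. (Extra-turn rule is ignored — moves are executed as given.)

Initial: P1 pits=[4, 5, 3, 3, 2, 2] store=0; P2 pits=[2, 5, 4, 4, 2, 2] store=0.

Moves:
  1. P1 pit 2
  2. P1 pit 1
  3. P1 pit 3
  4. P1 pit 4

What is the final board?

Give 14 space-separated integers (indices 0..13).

Answer: 4 0 1 0 0 6 3 4 7 5 4 2 2 0

Derivation:
Move 1: P1 pit2 -> P1=[4,5,0,4,3,3](0) P2=[2,5,4,4,2,2](0)
Move 2: P1 pit1 -> P1=[4,0,1,5,4,4](1) P2=[2,5,4,4,2,2](0)
Move 3: P1 pit3 -> P1=[4,0,1,0,5,5](2) P2=[3,6,4,4,2,2](0)
Move 4: P1 pit4 -> P1=[4,0,1,0,0,6](3) P2=[4,7,5,4,2,2](0)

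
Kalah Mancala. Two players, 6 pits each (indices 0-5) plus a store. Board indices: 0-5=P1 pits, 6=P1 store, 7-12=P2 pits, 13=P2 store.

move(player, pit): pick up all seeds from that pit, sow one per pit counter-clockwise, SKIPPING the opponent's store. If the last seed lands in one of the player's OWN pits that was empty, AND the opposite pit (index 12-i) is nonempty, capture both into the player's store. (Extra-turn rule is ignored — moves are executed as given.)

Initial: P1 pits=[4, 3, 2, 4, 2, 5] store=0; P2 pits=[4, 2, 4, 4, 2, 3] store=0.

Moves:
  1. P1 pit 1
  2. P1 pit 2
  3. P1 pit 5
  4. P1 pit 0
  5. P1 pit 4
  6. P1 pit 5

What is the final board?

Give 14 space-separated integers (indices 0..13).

Move 1: P1 pit1 -> P1=[4,0,3,5,3,5](0) P2=[4,2,4,4,2,3](0)
Move 2: P1 pit2 -> P1=[4,0,0,6,4,6](0) P2=[4,2,4,4,2,3](0)
Move 3: P1 pit5 -> P1=[4,0,0,6,4,0](1) P2=[5,3,5,5,3,3](0)
Move 4: P1 pit0 -> P1=[0,1,1,7,5,0](1) P2=[5,3,5,5,3,3](0)
Move 5: P1 pit4 -> P1=[0,1,1,7,0,1](2) P2=[6,4,6,5,3,3](0)
Move 6: P1 pit5 -> P1=[0,1,1,7,0,0](3) P2=[6,4,6,5,3,3](0)

Answer: 0 1 1 7 0 0 3 6 4 6 5 3 3 0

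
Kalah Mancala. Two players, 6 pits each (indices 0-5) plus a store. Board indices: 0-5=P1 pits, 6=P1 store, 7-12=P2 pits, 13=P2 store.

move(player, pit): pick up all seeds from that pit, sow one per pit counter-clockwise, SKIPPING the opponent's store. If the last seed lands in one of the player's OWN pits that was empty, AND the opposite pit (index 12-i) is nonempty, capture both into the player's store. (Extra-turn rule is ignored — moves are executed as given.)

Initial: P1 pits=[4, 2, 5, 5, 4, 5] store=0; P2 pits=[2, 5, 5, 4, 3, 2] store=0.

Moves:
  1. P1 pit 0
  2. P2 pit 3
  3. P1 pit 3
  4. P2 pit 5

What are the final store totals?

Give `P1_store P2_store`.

Answer: 1 2

Derivation:
Move 1: P1 pit0 -> P1=[0,3,6,6,5,5](0) P2=[2,5,5,4,3,2](0)
Move 2: P2 pit3 -> P1=[1,3,6,6,5,5](0) P2=[2,5,5,0,4,3](1)
Move 3: P1 pit3 -> P1=[1,3,6,0,6,6](1) P2=[3,6,6,0,4,3](1)
Move 4: P2 pit5 -> P1=[2,4,6,0,6,6](1) P2=[3,6,6,0,4,0](2)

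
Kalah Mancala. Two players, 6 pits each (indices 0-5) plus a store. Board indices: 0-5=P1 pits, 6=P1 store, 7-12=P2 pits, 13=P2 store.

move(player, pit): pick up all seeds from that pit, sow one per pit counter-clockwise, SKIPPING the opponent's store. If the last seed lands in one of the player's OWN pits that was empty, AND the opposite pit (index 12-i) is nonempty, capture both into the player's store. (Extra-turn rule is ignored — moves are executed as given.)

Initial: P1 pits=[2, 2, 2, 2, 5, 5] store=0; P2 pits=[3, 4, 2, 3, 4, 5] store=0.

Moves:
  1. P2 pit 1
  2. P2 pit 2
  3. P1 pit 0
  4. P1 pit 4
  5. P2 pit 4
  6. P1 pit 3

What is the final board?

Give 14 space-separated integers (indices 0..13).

Move 1: P2 pit1 -> P1=[2,2,2,2,5,5](0) P2=[3,0,3,4,5,6](0)
Move 2: P2 pit2 -> P1=[2,2,2,2,5,5](0) P2=[3,0,0,5,6,7](0)
Move 3: P1 pit0 -> P1=[0,3,3,2,5,5](0) P2=[3,0,0,5,6,7](0)
Move 4: P1 pit4 -> P1=[0,3,3,2,0,6](1) P2=[4,1,1,5,6,7](0)
Move 5: P2 pit4 -> P1=[1,4,4,3,0,6](1) P2=[4,1,1,5,0,8](1)
Move 6: P1 pit3 -> P1=[1,4,4,0,1,7](2) P2=[4,1,1,5,0,8](1)

Answer: 1 4 4 0 1 7 2 4 1 1 5 0 8 1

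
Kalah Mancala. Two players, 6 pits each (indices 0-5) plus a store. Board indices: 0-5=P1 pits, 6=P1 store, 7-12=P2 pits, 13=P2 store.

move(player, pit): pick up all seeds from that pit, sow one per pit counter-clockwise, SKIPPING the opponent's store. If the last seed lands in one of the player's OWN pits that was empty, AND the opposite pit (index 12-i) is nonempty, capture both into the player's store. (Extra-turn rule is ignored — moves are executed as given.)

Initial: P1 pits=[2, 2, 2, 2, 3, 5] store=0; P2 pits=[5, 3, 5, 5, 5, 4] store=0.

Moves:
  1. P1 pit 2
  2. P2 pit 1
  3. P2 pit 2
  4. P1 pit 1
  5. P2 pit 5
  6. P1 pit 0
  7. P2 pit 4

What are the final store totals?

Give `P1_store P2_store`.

Answer: 0 3

Derivation:
Move 1: P1 pit2 -> P1=[2,2,0,3,4,5](0) P2=[5,3,5,5,5,4](0)
Move 2: P2 pit1 -> P1=[2,2,0,3,4,5](0) P2=[5,0,6,6,6,4](0)
Move 3: P2 pit2 -> P1=[3,3,0,3,4,5](0) P2=[5,0,0,7,7,5](1)
Move 4: P1 pit1 -> P1=[3,0,1,4,5,5](0) P2=[5,0,0,7,7,5](1)
Move 5: P2 pit5 -> P1=[4,1,2,5,5,5](0) P2=[5,0,0,7,7,0](2)
Move 6: P1 pit0 -> P1=[0,2,3,6,6,5](0) P2=[5,0,0,7,7,0](2)
Move 7: P2 pit4 -> P1=[1,3,4,7,7,5](0) P2=[5,0,0,7,0,1](3)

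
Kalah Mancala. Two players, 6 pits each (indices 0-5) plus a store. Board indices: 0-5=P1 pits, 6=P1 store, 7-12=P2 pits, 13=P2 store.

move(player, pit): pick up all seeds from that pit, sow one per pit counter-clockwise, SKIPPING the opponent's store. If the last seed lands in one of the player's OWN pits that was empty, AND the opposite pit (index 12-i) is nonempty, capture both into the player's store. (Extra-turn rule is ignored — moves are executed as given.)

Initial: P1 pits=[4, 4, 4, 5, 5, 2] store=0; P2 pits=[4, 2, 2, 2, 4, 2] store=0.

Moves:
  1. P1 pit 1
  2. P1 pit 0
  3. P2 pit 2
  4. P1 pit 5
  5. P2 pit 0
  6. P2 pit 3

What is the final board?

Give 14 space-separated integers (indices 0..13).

Answer: 1 1 6 7 7 0 1 0 4 1 0 7 4 1

Derivation:
Move 1: P1 pit1 -> P1=[4,0,5,6,6,3](0) P2=[4,2,2,2,4,2](0)
Move 2: P1 pit0 -> P1=[0,1,6,7,7,3](0) P2=[4,2,2,2,4,2](0)
Move 3: P2 pit2 -> P1=[0,1,6,7,7,3](0) P2=[4,2,0,3,5,2](0)
Move 4: P1 pit5 -> P1=[0,1,6,7,7,0](1) P2=[5,3,0,3,5,2](0)
Move 5: P2 pit0 -> P1=[0,1,6,7,7,0](1) P2=[0,4,1,4,6,3](0)
Move 6: P2 pit3 -> P1=[1,1,6,7,7,0](1) P2=[0,4,1,0,7,4](1)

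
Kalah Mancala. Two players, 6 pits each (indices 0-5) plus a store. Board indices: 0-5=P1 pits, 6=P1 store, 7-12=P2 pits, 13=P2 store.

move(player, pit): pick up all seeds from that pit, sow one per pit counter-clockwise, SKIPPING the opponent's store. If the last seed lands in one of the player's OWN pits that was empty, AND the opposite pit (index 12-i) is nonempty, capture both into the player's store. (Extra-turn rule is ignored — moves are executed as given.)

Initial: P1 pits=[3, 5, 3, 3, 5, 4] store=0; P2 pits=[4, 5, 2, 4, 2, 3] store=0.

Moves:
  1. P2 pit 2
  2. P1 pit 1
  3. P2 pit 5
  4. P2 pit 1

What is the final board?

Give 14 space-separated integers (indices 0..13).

Answer: 4 1 4 4 6 5 1 4 0 1 6 4 1 2

Derivation:
Move 1: P2 pit2 -> P1=[3,5,3,3,5,4](0) P2=[4,5,0,5,3,3](0)
Move 2: P1 pit1 -> P1=[3,0,4,4,6,5](1) P2=[4,5,0,5,3,3](0)
Move 3: P2 pit5 -> P1=[4,1,4,4,6,5](1) P2=[4,5,0,5,3,0](1)
Move 4: P2 pit1 -> P1=[4,1,4,4,6,5](1) P2=[4,0,1,6,4,1](2)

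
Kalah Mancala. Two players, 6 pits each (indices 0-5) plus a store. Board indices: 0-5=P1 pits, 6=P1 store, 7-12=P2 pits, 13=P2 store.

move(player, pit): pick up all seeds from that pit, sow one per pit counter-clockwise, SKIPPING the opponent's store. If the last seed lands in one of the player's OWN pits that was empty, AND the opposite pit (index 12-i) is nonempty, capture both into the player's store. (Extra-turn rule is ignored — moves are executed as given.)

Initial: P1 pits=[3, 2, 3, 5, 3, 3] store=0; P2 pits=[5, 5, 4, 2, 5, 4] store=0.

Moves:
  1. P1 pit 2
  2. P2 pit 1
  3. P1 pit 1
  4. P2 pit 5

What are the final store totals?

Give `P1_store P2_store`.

Move 1: P1 pit2 -> P1=[3,2,0,6,4,4](0) P2=[5,5,4,2,5,4](0)
Move 2: P2 pit1 -> P1=[3,2,0,6,4,4](0) P2=[5,0,5,3,6,5](1)
Move 3: P1 pit1 -> P1=[3,0,1,7,4,4](0) P2=[5,0,5,3,6,5](1)
Move 4: P2 pit5 -> P1=[4,1,2,8,4,4](0) P2=[5,0,5,3,6,0](2)

Answer: 0 2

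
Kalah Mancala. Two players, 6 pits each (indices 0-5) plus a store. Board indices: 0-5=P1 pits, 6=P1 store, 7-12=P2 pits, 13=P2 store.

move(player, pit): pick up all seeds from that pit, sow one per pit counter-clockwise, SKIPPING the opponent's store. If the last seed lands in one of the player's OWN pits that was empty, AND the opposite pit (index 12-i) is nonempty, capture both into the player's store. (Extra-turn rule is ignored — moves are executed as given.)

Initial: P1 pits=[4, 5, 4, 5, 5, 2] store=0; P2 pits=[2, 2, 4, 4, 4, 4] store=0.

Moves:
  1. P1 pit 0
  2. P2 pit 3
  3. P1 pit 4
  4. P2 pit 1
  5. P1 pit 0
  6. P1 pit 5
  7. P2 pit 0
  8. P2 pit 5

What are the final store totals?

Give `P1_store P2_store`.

Move 1: P1 pit0 -> P1=[0,6,5,6,6,2](0) P2=[2,2,4,4,4,4](0)
Move 2: P2 pit3 -> P1=[1,6,5,6,6,2](0) P2=[2,2,4,0,5,5](1)
Move 3: P1 pit4 -> P1=[1,6,5,6,0,3](1) P2=[3,3,5,1,5,5](1)
Move 4: P2 pit1 -> P1=[1,6,5,6,0,3](1) P2=[3,0,6,2,6,5](1)
Move 5: P1 pit0 -> P1=[0,7,5,6,0,3](1) P2=[3,0,6,2,6,5](1)
Move 6: P1 pit5 -> P1=[0,7,5,6,0,0](2) P2=[4,1,6,2,6,5](1)
Move 7: P2 pit0 -> P1=[0,7,5,6,0,0](2) P2=[0,2,7,3,7,5](1)
Move 8: P2 pit5 -> P1=[1,8,6,7,0,0](2) P2=[0,2,7,3,7,0](2)

Answer: 2 2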